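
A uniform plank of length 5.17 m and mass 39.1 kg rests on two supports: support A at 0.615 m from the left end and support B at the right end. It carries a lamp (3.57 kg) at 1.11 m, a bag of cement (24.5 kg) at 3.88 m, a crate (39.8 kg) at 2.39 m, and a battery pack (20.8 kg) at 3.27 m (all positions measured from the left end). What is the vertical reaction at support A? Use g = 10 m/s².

R_A ≈ 653 N

Take moments about support B.
Beam weight: 39.1 × 10 = 391 N down at 2.585 m → arm 2.585 m, τ = 391 × 2.585 = 1011 N·m counterclockwise.
Lamp: 3.57 × 10 = 35.7 N down at 1.11 m → arm 4.06 m, τ = 35.7 × 4.06 = 144.9 N·m counterclockwise.
Bag of cement: 24.5 × 10 = 245 N down at 3.88 m → arm 1.29 m, τ = 245 × 1.29 = 316.1 N·m counterclockwise.
Crate: 39.8 × 10 = 398 N down at 2.39 m → arm 2.78 m, τ = 398 × 2.78 = 1106 N·m counterclockwise.
Battery pack: 20.8 × 10 = 208 N down at 3.27 m → arm 1.9 m, τ = 208 × 1.9 = 395.2 N·m counterclockwise.
Net load moment about support B = 2973 N·m counterclockwise.
Reaction R at support A is upward at 0.615 m, arm 4.555 m → moment R × 4.555 clockwise.
Στ = 0 ⇒ R × 4.555 = 2973 ⇒ R = 653 N.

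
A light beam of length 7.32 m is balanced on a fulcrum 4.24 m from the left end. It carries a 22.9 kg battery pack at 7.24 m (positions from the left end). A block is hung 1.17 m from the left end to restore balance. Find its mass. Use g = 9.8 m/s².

Choose the fulcrum (at 4.24 m from the left end) as the axis so the support reaction has zero arm there.
Battery pack: 22.9 × 9.8 = 224.4 N down at 7.24 m → arm 3 m, τ = 224.4 × 3 = 673.2 N·m clockwise.
Net moment of known loads = 673.2 N·m clockwise.
An unknown mass m at 1.17 m has arm 3.07 m; its moment is m·g·3.07 counterclockwise.
Setting net torque to zero: m × 9.8 × 3.07 = 673.2 → m = 673.2 / (9.8 × 3.07) = 22.4 kg.

m ≈ 22.4 kg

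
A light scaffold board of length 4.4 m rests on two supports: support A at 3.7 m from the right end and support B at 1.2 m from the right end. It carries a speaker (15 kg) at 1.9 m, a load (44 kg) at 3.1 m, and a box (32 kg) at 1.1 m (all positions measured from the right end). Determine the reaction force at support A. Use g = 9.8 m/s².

R_A ≈ 356 N

Choose support B as the axis so its reaction then has zero moment arm.
Speaker: 15 × 9.8 = 147 N down at 1.9 m → arm 0.7 m, τ = 147 × 0.7 = 102.9 N·m counterclockwise.
Load: 44 × 9.8 = 431.2 N down at 3.1 m → arm 1.9 m, τ = 431.2 × 1.9 = 819.3 N·m counterclockwise.
Box: 32 × 9.8 = 313.6 N down at 1.1 m → arm 0.1 m, τ = 313.6 × 0.1 = 31.36 N·m clockwise.
Net load moment about support B = 890.8 N·m counterclockwise.
Reaction R at support A is upward at 3.7 m, arm 2.5 m → moment R × 2.5 clockwise.
Setting net torque to zero: R × 2.5 = 890.8 → R = 356 N.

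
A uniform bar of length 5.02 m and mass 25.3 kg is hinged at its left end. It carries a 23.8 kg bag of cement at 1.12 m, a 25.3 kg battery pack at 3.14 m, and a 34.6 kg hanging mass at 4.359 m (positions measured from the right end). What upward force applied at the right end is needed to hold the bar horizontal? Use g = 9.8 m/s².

F ≈ 443 N

Take moments about the left end.
Beam weight: 25.3 × 9.8 = 247.9 N down at 2.51 m → arm 2.51 m, τ = 247.9 × 2.51 = 622.2 N·m clockwise.
Bag of cement: 23.8 × 9.8 = 233.2 N down at 1.12 m → arm 3.9 m, τ = 233.2 × 3.9 = 909.5 N·m clockwise.
Battery pack: 25.3 × 9.8 = 247.9 N down at 3.14 m → arm 1.88 m, τ = 247.9 × 1.88 = 466.1 N·m clockwise.
Hanging mass: 34.6 × 9.8 = 339.1 N down at 4.359 m → arm 0.661 m, τ = 339.1 × 0.661 = 224.1 N·m clockwise.
Net moment of the loads = 2222 N·m clockwise.
The upward force F acts at the right end, arm 5.02 m, giving F × 5.02 counterclockwise.
Στ = 0 ⇒ F × 5.02 = 2222 ⇒ F = 2222 / 5.02 = 443 N.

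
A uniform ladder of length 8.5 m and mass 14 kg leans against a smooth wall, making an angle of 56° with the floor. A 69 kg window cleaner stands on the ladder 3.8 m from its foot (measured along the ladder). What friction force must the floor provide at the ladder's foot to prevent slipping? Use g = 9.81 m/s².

f ≈ 250 N

Take moments about the foot of the ladder.
Ladder weight 14×9.81 = 137.3 N acts at 4.25 m along the ladder; its horizontal arm is 4.25·cos56° = 2.377 m → τ = 326.4 N·m clockwise.
Window cleaner: 69×9.81 = 676.9 N at 3.8 m → arm 2.125 m → τ = 1438 N·m clockwise.
Wall normal N acts horizontally at the top; its moment arm is the height L sinθ = 8.5·sin56° = 7.047 m, counterclockwise.
Στ = 0 ⇒ N × 7.047 = 1764 ⇒ N = 250 N.
ΣFx = 0: friction at the foot balances the wall's push, so f = N_wall = 250 N.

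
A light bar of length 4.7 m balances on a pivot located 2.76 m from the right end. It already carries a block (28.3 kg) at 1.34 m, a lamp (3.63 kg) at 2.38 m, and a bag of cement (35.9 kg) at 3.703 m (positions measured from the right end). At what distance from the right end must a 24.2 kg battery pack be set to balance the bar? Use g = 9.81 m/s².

About the pivot (at 2.76 m from the right end):
Block: 28.3 × 9.81 = 277.6 N down at 1.34 m → arm 1.42 m, τ = 277.6 × 1.42 = 394.2 N·m clockwise.
Lamp: 3.63 × 9.81 = 35.61 N down at 2.38 m → arm 0.38 m, τ = 35.61 × 0.38 = 13.53 N·m clockwise.
Bag of cement: 35.9 × 9.81 = 352.2 N down at 3.703 m → arm 0.943 m, τ = 352.2 × 0.943 = 332.1 N·m counterclockwise.
Net moment of existing loads = 75.63 N·m clockwise.
The battery pack weighs 24.2 × 9.81 = 237.4 N and must supply an equal counterclockwise moment, so its lever arm about the pivot is 75.63 / 237.4 = 0.319 m.
That puts it at 2.76 + 0.319 = 3.08 m from the right end.

x ≈ 3.08 m from the right end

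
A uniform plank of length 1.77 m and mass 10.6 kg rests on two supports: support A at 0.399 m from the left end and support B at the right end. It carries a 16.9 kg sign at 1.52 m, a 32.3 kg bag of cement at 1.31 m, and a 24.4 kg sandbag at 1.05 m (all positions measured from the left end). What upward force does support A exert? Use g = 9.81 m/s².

Take moments about support B.
Beam weight: 10.6 × 9.81 = 104 N down at 0.885 m → arm 0.885 m, τ = 104 × 0.885 = 92.04 N·m counterclockwise.
Sign: 16.9 × 9.81 = 165.8 N down at 1.52 m → arm 0.25 m, τ = 165.8 × 0.25 = 41.45 N·m counterclockwise.
Bag of cement: 32.3 × 9.81 = 316.9 N down at 1.31 m → arm 0.46 m, τ = 316.9 × 0.46 = 145.8 N·m counterclockwise.
Sandbag: 24.4 × 9.81 = 239.4 N down at 1.05 m → arm 0.72 m, τ = 239.4 × 0.72 = 172.4 N·m counterclockwise.
Net load moment about support B = 451.7 N·m counterclockwise.
Reaction R at support A is upward at 0.399 m, arm 1.371 m → moment R × 1.371 clockwise.
Στ = 0 ⇒ R × 1.371 = 451.7 ⇒ R = 329 N.

R_A ≈ 329 N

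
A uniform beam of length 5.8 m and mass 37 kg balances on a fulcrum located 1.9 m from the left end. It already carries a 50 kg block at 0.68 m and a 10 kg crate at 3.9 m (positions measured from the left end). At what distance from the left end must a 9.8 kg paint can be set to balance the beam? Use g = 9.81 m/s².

Choose the fulcrum (at 1.9 m from the left end) as the axis so the support reaction has zero arm there.
Beam weight: 37 × 9.81 = 363 N down at 2.9 m → arm 1 m, τ = 363 × 1 = 363 N·m clockwise.
Block: 50 × 9.81 = 490.5 N down at 0.68 m → arm 1.22 m, τ = 490.5 × 1.22 = 598.4 N·m counterclockwise.
Crate: 10 × 9.81 = 98.1 N down at 3.9 m → arm 2 m, τ = 98.1 × 2 = 196.2 N·m clockwise.
Net moment of existing loads = 39.2 N·m counterclockwise.
The paint can weighs 9.8 × 9.81 = 96.14 N and must supply an equal clockwise moment, so its lever arm about the fulcrum is 39.2 / 96.14 = 0.408 m.
That puts it at 1.9 + 0.408 = 2.31 m from the left end.

x ≈ 2.31 m from the left end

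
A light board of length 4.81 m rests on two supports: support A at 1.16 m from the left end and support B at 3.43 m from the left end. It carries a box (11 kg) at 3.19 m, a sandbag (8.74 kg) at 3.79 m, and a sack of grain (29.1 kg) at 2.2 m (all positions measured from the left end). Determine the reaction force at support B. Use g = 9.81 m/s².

R_B ≈ 327 N

Choose support A as the axis so its reaction then has zero moment arm.
Box: 11 × 9.81 = 107.9 N down at 3.19 m → arm 2.03 m, τ = 107.9 × 2.03 = 219 N·m clockwise.
Sandbag: 8.74 × 9.81 = 85.74 N down at 3.79 m → arm 2.63 m, τ = 85.74 × 2.63 = 225.5 N·m clockwise.
Sack of grain: 29.1 × 9.81 = 285.5 N down at 2.2 m → arm 1.04 m, τ = 285.5 × 1.04 = 296.9 N·m clockwise.
Net load moment about support A = 741.4 N·m clockwise.
Reaction R at support B is upward at 3.43 m, arm 2.27 m → moment R × 2.27 counterclockwise.
Balancing moments: R × 2.27 = 741.4, giving R = 327 N.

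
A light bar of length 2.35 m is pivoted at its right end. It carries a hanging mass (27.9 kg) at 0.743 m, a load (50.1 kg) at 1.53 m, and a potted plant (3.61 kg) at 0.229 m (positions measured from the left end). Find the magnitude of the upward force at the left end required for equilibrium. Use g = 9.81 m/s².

About the right end:
Hanging mass: 27.9 × 9.81 = 273.7 N down at 0.743 m → arm 1.607 m, τ = 273.7 × 1.607 = 439.8 N·m counterclockwise.
Load: 50.1 × 9.81 = 491.5 N down at 1.53 m → arm 0.82 m, τ = 491.5 × 0.82 = 403 N·m counterclockwise.
Potted plant: 3.61 × 9.81 = 35.41 N down at 0.229 m → arm 2.121 m, τ = 35.41 × 2.121 = 75.1 N·m counterclockwise.
Net moment of the loads = 917.9 N·m counterclockwise.
The upward force F acts at the left end, arm 2.35 m, giving F × 2.35 clockwise.
For rotational equilibrium, F × 2.35 = 917.9, so F = 917.9 / 2.35 = 391 N.

F ≈ 391 N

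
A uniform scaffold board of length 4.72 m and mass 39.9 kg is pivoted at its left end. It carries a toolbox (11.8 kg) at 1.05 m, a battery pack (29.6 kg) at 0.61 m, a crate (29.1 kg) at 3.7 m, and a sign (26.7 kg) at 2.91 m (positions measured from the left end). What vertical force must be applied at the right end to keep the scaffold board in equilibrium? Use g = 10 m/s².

Taking torques about the left end:
Beam weight: 39.9 × 10 = 399 N down at 2.36 m → arm 2.36 m, τ = 399 × 2.36 = 941.6 N·m clockwise.
Toolbox: 11.8 × 10 = 118 N down at 1.05 m → arm 1.05 m, τ = 118 × 1.05 = 123.9 N·m clockwise.
Battery pack: 29.6 × 10 = 296 N down at 0.61 m → arm 0.61 m, τ = 296 × 0.61 = 180.6 N·m clockwise.
Crate: 29.1 × 10 = 291 N down at 3.7 m → arm 3.7 m, τ = 291 × 3.7 = 1077 N·m clockwise.
Sign: 26.7 × 10 = 267 N down at 2.91 m → arm 2.91 m, τ = 267 × 2.91 = 777 N·m clockwise.
Net moment of the loads = 3100 N·m clockwise.
The upward force F acts at the right end, arm 4.72 m, giving F × 4.72 counterclockwise.
For rotational equilibrium, F × 4.72 = 3100, so F = 3100 / 4.72 = 657 N.

F ≈ 657 N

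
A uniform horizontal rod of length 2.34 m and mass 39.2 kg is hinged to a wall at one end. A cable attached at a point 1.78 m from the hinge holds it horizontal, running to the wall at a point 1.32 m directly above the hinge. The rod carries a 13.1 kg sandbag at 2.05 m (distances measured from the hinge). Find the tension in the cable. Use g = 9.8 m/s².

Taking torques about the hinge:
Beam weight: 39.2 × 9.8 = 384.2 N down at 1.17 m → arm 1.17 m, τ = 384.2 × 1.17 = 449.5 N·m clockwise.
Sandbag: 13.1 × 9.8 = 128.4 N down at 2.05 m → arm 2.05 m, τ = 128.4 × 2.05 = 263.2 N·m clockwise.
Total clockwise load moment = 712.7 N·m.
The cable tension T acts at 1.78 m; only its component perpendicular to the rod, T sinθ, produces torque. sinθ = h/√(h²+d²) = 1.32/√(1.32²+1.78²) = 0.5957.
Setting net torque to zero: T × 1.78 × 0.5957 = 712.7 → T = 712.7 / 1.06 = 672 N.

T ≈ 672 N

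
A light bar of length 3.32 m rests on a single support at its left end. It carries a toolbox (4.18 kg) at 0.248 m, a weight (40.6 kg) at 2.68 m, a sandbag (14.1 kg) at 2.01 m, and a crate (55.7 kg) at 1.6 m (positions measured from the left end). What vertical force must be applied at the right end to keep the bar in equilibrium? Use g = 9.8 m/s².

About the left end:
Toolbox: 4.18 × 9.8 = 40.96 N down at 0.248 m → arm 0.248 m, τ = 40.96 × 0.248 = 10.16 N·m clockwise.
Weight: 40.6 × 9.8 = 397.9 N down at 2.68 m → arm 2.68 m, τ = 397.9 × 2.68 = 1066 N·m clockwise.
Sandbag: 14.1 × 9.8 = 138.2 N down at 2.01 m → arm 2.01 m, τ = 138.2 × 2.01 = 277.8 N·m clockwise.
Crate: 55.7 × 9.8 = 545.9 N down at 1.6 m → arm 1.6 m, τ = 545.9 × 1.6 = 873.4 N·m clockwise.
Net moment of the loads = 2227 N·m clockwise.
The upward force F acts at the right end, arm 3.32 m, giving F × 3.32 counterclockwise.
Setting net torque to zero: F × 3.32 = 2227 → F = 2227 / 3.32 = 671 N.

F ≈ 671 N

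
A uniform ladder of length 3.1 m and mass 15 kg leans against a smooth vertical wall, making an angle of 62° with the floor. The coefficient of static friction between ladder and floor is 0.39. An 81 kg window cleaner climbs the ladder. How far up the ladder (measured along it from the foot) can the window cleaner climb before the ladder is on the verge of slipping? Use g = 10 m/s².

d ≈ 2.41 m

Choose the foot of the ladder as the axis so the floor normal and friction both act there and drop out.
Ladder weight 15×10 = 150 N acts at 1.55 m along the ladder; its horizontal arm is 1.55·cos62° = 0.7277 m → τ = 109.2 N·m clockwise.
Window cleaner weight 81×10 = 810 N at distance d → arm d·cos62° → τ = 810·d·0.4695 clockwise.
Wall normal N at the top has arm L sinθ = 2.737 m counterclockwise, so Στ = 0 gives N·2.737 = 109.2 + 380.3·d.
ΣFy = 0 ⇒ N_floor = 960 N, so the maximum friction is μ_s·N_floor = 0.39×960 = 374.4 N. ΣFx = 0 ⇒ N_wall = f, so at the slipping point N = 374.4 N.
Substituting: 374.4×2.737 = 109.2 + 380.3·d ⇒ d = (1025 − 109.2) / 380.3 = 2.41 m.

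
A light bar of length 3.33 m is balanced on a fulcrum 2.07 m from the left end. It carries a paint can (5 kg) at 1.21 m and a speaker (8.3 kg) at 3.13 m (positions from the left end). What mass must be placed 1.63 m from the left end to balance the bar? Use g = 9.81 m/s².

Take moments about the fulcrum (at 2.07 m from the left end).
Paint can: 5 × 9.81 = 49.05 N down at 1.21 m → arm 0.86 m, τ = 49.05 × 0.86 = 42.18 N·m counterclockwise.
Speaker: 8.3 × 9.81 = 81.42 N down at 3.13 m → arm 1.06 m, τ = 81.42 × 1.06 = 86.31 N·m clockwise.
Net moment of known loads = 44.13 N·m clockwise.
An unknown mass m at 1.63 m has arm 0.44 m; its moment is m·g·0.44 counterclockwise.
Στ = 0 ⇒ m × 9.81 × 0.44 = 44.13 ⇒ m = 44.13 / (9.81 × 0.44) = 10.2 kg.

m ≈ 10.2 kg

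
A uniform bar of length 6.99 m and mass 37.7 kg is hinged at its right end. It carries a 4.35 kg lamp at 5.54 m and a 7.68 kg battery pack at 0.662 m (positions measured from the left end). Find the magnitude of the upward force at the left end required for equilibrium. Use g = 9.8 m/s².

Sum moments about the right end (the unknown pivot reaction has zero arm there).
Beam weight: 37.7 × 9.8 = 369.5 N down at 3.495 m → arm 3.495 m, τ = 369.5 × 3.495 = 1291 N·m counterclockwise.
Lamp: 4.35 × 9.8 = 42.63 N down at 5.54 m → arm 1.45 m, τ = 42.63 × 1.45 = 61.81 N·m counterclockwise.
Battery pack: 7.68 × 9.8 = 75.26 N down at 0.662 m → arm 6.328 m, τ = 75.26 × 6.328 = 476.2 N·m counterclockwise.
Net moment of the loads = 1829 N·m counterclockwise.
The upward force F acts at the left end, arm 6.99 m, giving F × 6.99 clockwise.
Balancing moments: F × 6.99 = 1829, giving F = 1829 / 6.99 = 262 N.

F ≈ 262 N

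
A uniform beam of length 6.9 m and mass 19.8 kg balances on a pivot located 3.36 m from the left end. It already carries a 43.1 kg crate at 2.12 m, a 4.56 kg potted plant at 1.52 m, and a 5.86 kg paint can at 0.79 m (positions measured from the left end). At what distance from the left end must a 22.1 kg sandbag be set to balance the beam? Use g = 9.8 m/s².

x ≈ 6.76 m from the left end

Sum moments about the pivot (at 3.36 m from the left end) (the support reaction has zero arm there).
Beam weight: 19.8 × 9.8 = 194 N down at 3.45 m → arm 0.09 m, τ = 194 × 0.09 = 17.46 N·m clockwise.
Crate: 43.1 × 9.8 = 422.4 N down at 2.12 m → arm 1.24 m, τ = 422.4 × 1.24 = 523.8 N·m counterclockwise.
Potted plant: 4.56 × 9.8 = 44.69 N down at 1.52 m → arm 1.84 m, τ = 44.69 × 1.84 = 82.23 N·m counterclockwise.
Paint can: 5.86 × 9.8 = 57.43 N down at 0.79 m → arm 2.57 m, τ = 57.43 × 2.57 = 147.6 N·m counterclockwise.
Net moment of existing loads = 736.2 N·m counterclockwise.
The sandbag weighs 22.1 × 9.8 = 216.6 N and must supply an equal clockwise moment, so its lever arm about the pivot is 736.2 / 216.6 = 3.4 m.
That puts it at 3.36 + 3.4 = 6.76 m from the left end.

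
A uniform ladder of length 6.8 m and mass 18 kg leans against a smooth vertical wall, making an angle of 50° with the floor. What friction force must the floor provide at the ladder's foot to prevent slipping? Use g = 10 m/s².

f ≈ 75.5 N

Take moments about the foot of the ladder.
Ladder weight 18×10 = 180 N acts at 3.4 m along the ladder; its horizontal arm is 3.4·cos50° = 2.185 m → τ = 393.3 N·m clockwise.
Wall normal N acts horizontally at the top; its moment arm is the height L sinθ = 6.8·sin50° = 5.209 m, counterclockwise.
Setting net torque to zero: N × 5.209 = 393.3 → N = 75.5 N.
ΣFx = 0: friction at the foot balances the wall's push, so f = N_wall = 75.5 N.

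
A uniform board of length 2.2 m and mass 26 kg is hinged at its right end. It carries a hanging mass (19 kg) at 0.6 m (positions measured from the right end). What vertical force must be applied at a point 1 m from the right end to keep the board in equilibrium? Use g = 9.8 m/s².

F ≈ 392 N

Choose the right end as the axis so the unknown pivot reaction has zero arm there.
Beam weight: 26 × 9.8 = 254.8 N down at 1.1 m → arm 1.1 m, τ = 254.8 × 1.1 = 280.3 N·m counterclockwise.
Hanging mass: 19 × 9.8 = 186.2 N down at 0.6 m → arm 0.6 m, τ = 186.2 × 0.6 = 111.7 N·m counterclockwise.
Net moment of the loads = 392 N·m counterclockwise.
The upward force F acts at a point 1 m from the right end, arm 1 m, giving F × 1 clockwise.
Balancing moments: F × 1 = 392, giving F = 392 / 1 = 392 N.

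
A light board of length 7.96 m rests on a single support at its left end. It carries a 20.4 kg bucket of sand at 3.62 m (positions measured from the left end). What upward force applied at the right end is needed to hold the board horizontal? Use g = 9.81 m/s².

Choose the left end as the axis so the unknown pivot reaction has zero arm there.
Bucket of sand: 20.4 × 9.81 = 200.1 N down at 3.62 m → arm 3.62 m, τ = 200.1 × 3.62 = 724.4 N·m clockwise.
Net moment of the loads = 724.4 N·m clockwise.
The upward force F acts at the right end, arm 7.96 m, giving F × 7.96 counterclockwise.
Balancing moments: F × 7.96 = 724.4, giving F = 724.4 / 7.96 = 91 N.

F ≈ 91 N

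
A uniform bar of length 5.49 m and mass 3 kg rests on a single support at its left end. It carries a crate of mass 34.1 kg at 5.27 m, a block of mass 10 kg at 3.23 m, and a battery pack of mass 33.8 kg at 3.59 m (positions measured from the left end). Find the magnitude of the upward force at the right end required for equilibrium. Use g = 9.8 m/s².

Sum moments about the left end (the unknown pivot reaction has zero arm there).
Beam weight: 3 × 9.8 = 29.4 N down at 2.745 m → arm 2.745 m, τ = 29.4 × 2.745 = 80.7 N·m clockwise.
Crate: 34.1 × 9.8 = 334.2 N down at 5.27 m → arm 5.27 m, τ = 334.2 × 5.27 = 1761 N·m clockwise.
Block: 10 × 9.8 = 98 N down at 3.23 m → arm 3.23 m, τ = 98 × 3.23 = 316.5 N·m clockwise.
Battery pack: 33.8 × 9.8 = 331.2 N down at 3.59 m → arm 3.59 m, τ = 331.2 × 3.59 = 1189 N·m clockwise.
Net moment of the loads = 3347 N·m clockwise.
The upward force F acts at the right end, arm 5.49 m, giving F × 5.49 counterclockwise.
Balancing moments: F × 5.49 = 3347, giving F = 3347 / 5.49 = 610 N.

F ≈ 610 N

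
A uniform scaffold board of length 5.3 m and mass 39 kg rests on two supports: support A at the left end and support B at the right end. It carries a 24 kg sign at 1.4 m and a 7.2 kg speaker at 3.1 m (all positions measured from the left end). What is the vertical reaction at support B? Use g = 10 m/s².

Choose support A as the axis so its reaction then has zero moment arm.
Beam weight: 39 × 10 = 390 N down at 2.65 m → arm 2.65 m, τ = 390 × 2.65 = 1034 N·m clockwise.
Sign: 24 × 10 = 240 N down at 1.4 m → arm 1.4 m, τ = 240 × 1.4 = 336 N·m clockwise.
Speaker: 7.2 × 10 = 72 N down at 3.1 m → arm 3.1 m, τ = 72 × 3.1 = 223.2 N·m clockwise.
Net load moment about support A = 1593 N·m clockwise.
Reaction R at support B is upward at 5.3 m, arm 5.3 m → moment R × 5.3 counterclockwise.
Setting net torque to zero: R × 5.3 = 1593 → R = 301 N.

R_B ≈ 301 N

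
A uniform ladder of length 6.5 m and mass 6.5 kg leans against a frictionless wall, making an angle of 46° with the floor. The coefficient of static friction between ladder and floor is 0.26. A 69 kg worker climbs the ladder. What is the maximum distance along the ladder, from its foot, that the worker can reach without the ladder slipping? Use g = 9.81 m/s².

d ≈ 1.61 m

Taking torques about the foot of the ladder:
Ladder weight 6.5×9.81 = 63.77 N acts at 3.25 m along the ladder; its horizontal arm is 3.25·cos46° = 2.258 m → τ = 144 N·m clockwise.
Worker weight 69×9.81 = 676.9 N at distance d → arm d·cos46° → τ = 676.9·d·0.6947 clockwise.
Wall normal N at the top has arm L sinθ = 4.676 m counterclockwise, so Στ = 0 gives N·4.676 = 144 + 470.2·d.
ΣFy = 0 ⇒ N_floor = 740.7 N, so the maximum friction is μ_s·N_floor = 0.26×740.7 = 192.6 N. ΣFx = 0 ⇒ N_wall = f, so at the slipping point N = 192.6 N.
Substituting: 192.6×4.676 = 144 + 470.2·d ⇒ d = (900.6 − 144) / 470.2 = 1.61 m.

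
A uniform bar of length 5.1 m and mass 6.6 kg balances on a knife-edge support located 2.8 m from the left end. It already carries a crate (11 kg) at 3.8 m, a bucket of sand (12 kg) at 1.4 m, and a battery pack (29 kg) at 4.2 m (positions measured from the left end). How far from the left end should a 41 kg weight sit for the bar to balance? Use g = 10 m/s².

Take moments about the knife-edge support (at 2.8 m from the left end).
Beam weight: 6.6 × 10 = 66 N down at 2.55 m → arm 0.25 m, τ = 66 × 0.25 = 16.5 N·m counterclockwise.
Crate: 11 × 10 = 110 N down at 3.8 m → arm 1 m, τ = 110 × 1 = 110 N·m clockwise.
Bucket of sand: 12 × 10 = 120 N down at 1.4 m → arm 1.4 m, τ = 120 × 1.4 = 168 N·m counterclockwise.
Battery pack: 29 × 10 = 290 N down at 4.2 m → arm 1.4 m, τ = 290 × 1.4 = 406 N·m clockwise.
Net moment of existing loads = 331.5 N·m clockwise.
The weight weighs 41 × 10 = 410 N and must supply an equal counterclockwise moment, so its lever arm about the knife-edge support is 331.5 / 410 = 0.809 m.
That puts it at 2.8 − 0.809 = 1.99 m from the left end.

x ≈ 1.99 m from the left end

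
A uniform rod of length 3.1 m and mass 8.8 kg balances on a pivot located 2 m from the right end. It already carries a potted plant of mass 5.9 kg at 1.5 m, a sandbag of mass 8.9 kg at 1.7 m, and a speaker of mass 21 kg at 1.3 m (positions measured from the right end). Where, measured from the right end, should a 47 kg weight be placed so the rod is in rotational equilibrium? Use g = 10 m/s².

Take moments about the pivot (at 2 m from the right end).
Beam weight: 8.8 × 10 = 88 N down at 1.55 m → arm 0.45 m, τ = 88 × 0.45 = 39.6 N·m clockwise.
Potted plant: 5.9 × 10 = 59 N down at 1.5 m → arm 0.5 m, τ = 59 × 0.5 = 29.5 N·m clockwise.
Sandbag: 8.9 × 10 = 89 N down at 1.7 m → arm 0.3 m, τ = 89 × 0.3 = 26.7 N·m clockwise.
Speaker: 21 × 10 = 210 N down at 1.3 m → arm 0.7 m, τ = 210 × 0.7 = 147 N·m clockwise.
Net moment of existing loads = 242.8 N·m clockwise.
The weight weighs 47 × 10 = 470 N and must supply an equal counterclockwise moment, so its lever arm about the pivot is 242.8 / 470 = 0.517 m.
That puts it at 2 + 0.517 = 2.52 m from the right end.

x ≈ 2.52 m from the right end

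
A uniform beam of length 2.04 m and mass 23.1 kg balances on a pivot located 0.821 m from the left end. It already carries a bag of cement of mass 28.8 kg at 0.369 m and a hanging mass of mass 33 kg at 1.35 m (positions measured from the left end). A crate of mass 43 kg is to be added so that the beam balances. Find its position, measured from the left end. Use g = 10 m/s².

Taking torques about the pivot (at 0.821 m from the left end):
Beam weight: 23.1 × 10 = 231 N down at 1.02 m → arm 0.199 m, τ = 231 × 0.199 = 45.97 N·m clockwise.
Bag of cement: 28.8 × 10 = 288 N down at 0.369 m → arm 0.452 m, τ = 288 × 0.452 = 130.2 N·m counterclockwise.
Hanging mass: 33 × 10 = 330 N down at 1.35 m → arm 0.529 m, τ = 330 × 0.529 = 174.6 N·m clockwise.
Net moment of existing loads = 90.37 N·m clockwise.
The crate weighs 43 × 10 = 430 N and must supply an equal counterclockwise moment, so its lever arm about the pivot is 90.37 / 430 = 0.21 m.
That puts it at 0.821 − 0.21 = 0.611 m from the left end.

x ≈ 0.611 m from the left end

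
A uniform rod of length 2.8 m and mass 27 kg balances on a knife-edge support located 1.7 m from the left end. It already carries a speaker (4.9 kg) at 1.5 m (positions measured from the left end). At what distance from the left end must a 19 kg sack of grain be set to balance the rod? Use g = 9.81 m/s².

About the knife-edge support (at 1.7 m from the left end):
Beam weight: 27 × 9.81 = 264.9 N down at 1.4 m → arm 0.3 m, τ = 264.9 × 0.3 = 79.47 N·m counterclockwise.
Speaker: 4.9 × 9.81 = 48.07 N down at 1.5 m → arm 0.2 m, τ = 48.07 × 0.2 = 9.614 N·m counterclockwise.
Net moment of existing loads = 89.08 N·m counterclockwise.
The sack of grain weighs 19 × 9.81 = 186.4 N and must supply an equal clockwise moment, so its lever arm about the knife-edge support is 89.08 / 186.4 = 0.478 m.
That puts it at 1.7 + 0.478 = 2.18 m from the left end.

x ≈ 2.18 m from the left end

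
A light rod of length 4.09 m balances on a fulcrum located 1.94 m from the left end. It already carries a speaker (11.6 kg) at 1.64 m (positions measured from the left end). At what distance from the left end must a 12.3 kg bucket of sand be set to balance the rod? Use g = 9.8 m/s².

x ≈ 2.22 m from the left end

Choose the fulcrum (at 1.94 m from the left end) as the axis so the support reaction has zero arm there.
Speaker: 11.6 × 9.8 = 113.7 N down at 1.64 m → arm 0.3 m, τ = 113.7 × 0.3 = 34.11 N·m counterclockwise.
Net moment of existing loads = 34.11 N·m counterclockwise.
The bucket of sand weighs 12.3 × 9.8 = 120.5 N and must supply an equal clockwise moment, so its lever arm about the fulcrum is 34.11 / 120.5 = 0.283 m.
That puts it at 1.94 + 0.283 = 2.22 m from the left end.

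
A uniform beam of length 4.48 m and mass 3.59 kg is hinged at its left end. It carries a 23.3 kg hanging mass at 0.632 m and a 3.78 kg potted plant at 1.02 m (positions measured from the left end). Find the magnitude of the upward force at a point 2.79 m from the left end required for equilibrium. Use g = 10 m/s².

About the left end:
Beam weight: 3.59 × 10 = 35.9 N down at 2.24 m → arm 2.24 m, τ = 35.9 × 2.24 = 80.42 N·m clockwise.
Hanging mass: 23.3 × 10 = 233 N down at 0.632 m → arm 0.632 m, τ = 233 × 0.632 = 147.3 N·m clockwise.
Potted plant: 3.78 × 10 = 37.8 N down at 1.02 m → arm 1.02 m, τ = 37.8 × 1.02 = 38.56 N·m clockwise.
Net moment of the loads = 266.3 N·m clockwise.
The upward force F acts at a point 2.79 m from the left end, arm 2.79 m, giving F × 2.79 counterclockwise.
Στ = 0 ⇒ F × 2.79 = 266.3 ⇒ F = 266.3 / 2.79 = 95.4 N.

F ≈ 95.4 N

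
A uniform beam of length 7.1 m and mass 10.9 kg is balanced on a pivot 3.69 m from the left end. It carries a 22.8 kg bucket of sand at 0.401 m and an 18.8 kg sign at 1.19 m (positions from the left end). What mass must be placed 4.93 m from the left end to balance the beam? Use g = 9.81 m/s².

Taking torques about the pivot (at 3.69 m from the left end):
Beam weight: 10.9 × 9.81 = 106.9 N down at 3.55 m → arm 0.14 m, τ = 106.9 × 0.14 = 14.97 N·m counterclockwise.
Bucket of sand: 22.8 × 9.81 = 223.7 N down at 0.401 m → arm 3.289 m, τ = 223.7 × 3.289 = 735.7 N·m counterclockwise.
Sign: 18.8 × 9.81 = 184.4 N down at 1.19 m → arm 2.5 m, τ = 184.4 × 2.5 = 461 N·m counterclockwise.
Net moment of known loads = 1212 N·m counterclockwise.
An unknown mass m at 4.93 m has arm 1.24 m; its moment is m·g·1.24 clockwise.
Στ = 0 ⇒ m × 9.81 × 1.24 = 1212 ⇒ m = 1212 / (9.81 × 1.24) = 99.6 kg.

m ≈ 99.6 kg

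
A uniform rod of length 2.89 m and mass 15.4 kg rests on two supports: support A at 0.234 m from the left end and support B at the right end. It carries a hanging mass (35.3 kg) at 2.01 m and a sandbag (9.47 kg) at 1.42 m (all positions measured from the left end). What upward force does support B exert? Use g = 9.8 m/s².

Take moments about support A.
Beam weight: 15.4 × 9.8 = 150.9 N down at 1.445 m → arm 1.211 m, τ = 150.9 × 1.211 = 182.7 N·m clockwise.
Hanging mass: 35.3 × 9.8 = 345.9 N down at 2.01 m → arm 1.776 m, τ = 345.9 × 1.776 = 614.3 N·m clockwise.
Sandbag: 9.47 × 9.8 = 92.81 N down at 1.42 m → arm 1.186 m, τ = 92.81 × 1.186 = 110.1 N·m clockwise.
Net load moment about support A = 907.1 N·m clockwise.
Reaction R at support B is upward at 2.89 m, arm 2.656 m → moment R × 2.656 counterclockwise.
Balancing moments: R × 2.656 = 907.1, giving R = 342 N.

R_B ≈ 342 N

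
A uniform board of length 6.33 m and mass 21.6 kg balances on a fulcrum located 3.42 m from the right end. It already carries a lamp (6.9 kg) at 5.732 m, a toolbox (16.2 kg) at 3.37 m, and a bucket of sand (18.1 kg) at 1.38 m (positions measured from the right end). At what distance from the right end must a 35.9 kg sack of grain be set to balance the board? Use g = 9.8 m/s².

x ≈ 4.18 m from the right end

Choose the fulcrum (at 3.42 m from the right end) as the axis so the support reaction has zero arm there.
Beam weight: 21.6 × 9.8 = 211.7 N down at 3.165 m → arm 0.255 m, τ = 211.7 × 0.255 = 53.98 N·m clockwise.
Lamp: 6.9 × 9.8 = 67.62 N down at 5.732 m → arm 2.312 m, τ = 67.62 × 2.312 = 156.3 N·m counterclockwise.
Toolbox: 16.2 × 9.8 = 158.8 N down at 3.37 m → arm 0.05 m, τ = 158.8 × 0.05 = 7.94 N·m clockwise.
Bucket of sand: 18.1 × 9.8 = 177.4 N down at 1.38 m → arm 2.04 m, τ = 177.4 × 2.04 = 361.9 N·m clockwise.
Net moment of existing loads = 267.5 N·m clockwise.
The sack of grain weighs 35.9 × 9.8 = 351.8 N and must supply an equal counterclockwise moment, so its lever arm about the fulcrum is 267.5 / 351.8 = 0.76 m.
That puts it at 3.42 + 0.76 = 4.18 m from the right end.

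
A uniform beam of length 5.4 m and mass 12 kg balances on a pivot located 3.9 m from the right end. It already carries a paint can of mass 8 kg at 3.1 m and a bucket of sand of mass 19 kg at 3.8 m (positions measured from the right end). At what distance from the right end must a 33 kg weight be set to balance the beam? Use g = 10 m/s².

x ≈ 4.59 m from the right end

About the pivot (at 3.9 m from the right end):
Beam weight: 12 × 10 = 120 N down at 2.7 m → arm 1.2 m, τ = 120 × 1.2 = 144 N·m clockwise.
Paint can: 8 × 10 = 80 N down at 3.1 m → arm 0.8 m, τ = 80 × 0.8 = 64 N·m clockwise.
Bucket of sand: 19 × 10 = 190 N down at 3.8 m → arm 0.1 m, τ = 190 × 0.1 = 19 N·m clockwise.
Net moment of existing loads = 227 N·m clockwise.
The weight weighs 33 × 10 = 330 N and must supply an equal counterclockwise moment, so its lever arm about the pivot is 227 / 330 = 0.688 m.
That puts it at 3.9 + 0.688 = 4.59 m from the right end.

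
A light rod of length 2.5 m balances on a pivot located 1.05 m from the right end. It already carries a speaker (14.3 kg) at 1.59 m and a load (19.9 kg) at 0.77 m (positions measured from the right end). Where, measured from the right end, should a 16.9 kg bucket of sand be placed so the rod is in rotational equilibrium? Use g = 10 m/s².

Sum moments about the pivot (at 1.05 m from the right end) (the support reaction has zero arm there).
Speaker: 14.3 × 10 = 143 N down at 1.59 m → arm 0.54 m, τ = 143 × 0.54 = 77.22 N·m counterclockwise.
Load: 19.9 × 10 = 199 N down at 0.77 m → arm 0.28 m, τ = 199 × 0.28 = 55.72 N·m clockwise.
Net moment of existing loads = 21.5 N·m counterclockwise.
The bucket of sand weighs 16.9 × 10 = 169 N and must supply an equal clockwise moment, so its lever arm about the pivot is 21.5 / 169 = 0.127 m.
That puts it at 1.05 − 0.127 = 0.923 m from the right end.

x ≈ 0.923 m from the right end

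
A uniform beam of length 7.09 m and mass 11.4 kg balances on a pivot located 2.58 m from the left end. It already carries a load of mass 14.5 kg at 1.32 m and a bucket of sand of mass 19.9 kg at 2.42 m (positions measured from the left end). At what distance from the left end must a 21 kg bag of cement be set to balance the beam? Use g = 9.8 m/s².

x ≈ 3.08 m from the left end

About the pivot (at 2.58 m from the left end):
Beam weight: 11.4 × 9.8 = 111.7 N down at 3.545 m → arm 0.965 m, τ = 111.7 × 0.965 = 107.8 N·m clockwise.
Load: 14.5 × 9.8 = 142.1 N down at 1.32 m → arm 1.26 m, τ = 142.1 × 1.26 = 179 N·m counterclockwise.
Bucket of sand: 19.9 × 9.8 = 195 N down at 2.42 m → arm 0.16 m, τ = 195 × 0.16 = 31.2 N·m counterclockwise.
Net moment of existing loads = 102.4 N·m counterclockwise.
The bag of cement weighs 21 × 9.8 = 205.8 N and must supply an equal clockwise moment, so its lever arm about the pivot is 102.4 / 205.8 = 0.498 m.
That puts it at 2.58 + 0.498 = 3.08 m from the left end.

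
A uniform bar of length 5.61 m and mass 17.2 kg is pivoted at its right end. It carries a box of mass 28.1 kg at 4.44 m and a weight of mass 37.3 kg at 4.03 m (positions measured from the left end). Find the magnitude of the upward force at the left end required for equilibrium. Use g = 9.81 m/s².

F ≈ 245 N

Take moments about the right end.
Beam weight: 17.2 × 9.81 = 168.7 N down at 2.805 m → arm 2.805 m, τ = 168.7 × 2.805 = 473.2 N·m counterclockwise.
Box: 28.1 × 9.81 = 275.7 N down at 4.44 m → arm 1.17 m, τ = 275.7 × 1.17 = 322.6 N·m counterclockwise.
Weight: 37.3 × 9.81 = 365.9 N down at 4.03 m → arm 1.58 m, τ = 365.9 × 1.58 = 578.1 N·m counterclockwise.
Net moment of the loads = 1374 N·m counterclockwise.
The upward force F acts at the left end, arm 5.61 m, giving F × 5.61 clockwise.
Balancing moments: F × 5.61 = 1374, giving F = 1374 / 5.61 = 245 N.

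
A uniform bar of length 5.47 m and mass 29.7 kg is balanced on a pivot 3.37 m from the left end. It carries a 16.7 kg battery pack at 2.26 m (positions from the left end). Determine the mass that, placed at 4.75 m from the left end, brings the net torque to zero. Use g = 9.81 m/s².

Taking torques about the pivot (at 3.37 m from the left end):
Beam weight: 29.7 × 9.81 = 291.4 N down at 2.735 m → arm 0.635 m, τ = 291.4 × 0.635 = 185 N·m counterclockwise.
Battery pack: 16.7 × 9.81 = 163.8 N down at 2.26 m → arm 1.11 m, τ = 163.8 × 1.11 = 181.8 N·m counterclockwise.
Net moment of known loads = 366.8 N·m counterclockwise.
An unknown mass m at 4.75 m has arm 1.38 m; its moment is m·g·1.38 clockwise.
Στ = 0 ⇒ m × 9.81 × 1.38 = 366.8 ⇒ m = 366.8 / (9.81 × 1.38) = 27.1 kg.

m ≈ 27.1 kg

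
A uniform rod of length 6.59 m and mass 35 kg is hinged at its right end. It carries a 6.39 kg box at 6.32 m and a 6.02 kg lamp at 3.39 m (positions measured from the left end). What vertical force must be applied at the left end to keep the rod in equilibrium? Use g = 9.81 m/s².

F ≈ 203 N

Taking torques about the right end:
Beam weight: 35 × 9.81 = 343.4 N down at 3.295 m → arm 3.295 m, τ = 343.4 × 3.295 = 1132 N·m counterclockwise.
Box: 6.39 × 9.81 = 62.69 N down at 6.32 m → arm 0.27 m, τ = 62.69 × 0.27 = 16.93 N·m counterclockwise.
Lamp: 6.02 × 9.81 = 59.06 N down at 3.39 m → arm 3.2 m, τ = 59.06 × 3.2 = 189 N·m counterclockwise.
Net moment of the loads = 1338 N·m counterclockwise.
The upward force F acts at the left end, arm 6.59 m, giving F × 6.59 clockwise.
Setting net torque to zero: F × 6.59 = 1338 → F = 1338 / 6.59 = 203 N.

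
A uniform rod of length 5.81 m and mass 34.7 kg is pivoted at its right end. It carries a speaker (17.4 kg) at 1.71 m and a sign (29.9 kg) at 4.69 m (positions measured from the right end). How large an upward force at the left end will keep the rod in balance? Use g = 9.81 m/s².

F ≈ 457 N

Choose the right end as the axis so the unknown pivot reaction has zero arm there.
Beam weight: 34.7 × 9.81 = 340.4 N down at 2.905 m → arm 2.905 m, τ = 340.4 × 2.905 = 988.9 N·m counterclockwise.
Speaker: 17.4 × 9.81 = 170.7 N down at 1.71 m → arm 1.71 m, τ = 170.7 × 1.71 = 291.9 N·m counterclockwise.
Sign: 29.9 × 9.81 = 293.3 N down at 4.69 m → arm 4.69 m, τ = 293.3 × 4.69 = 1376 N·m counterclockwise.
Net moment of the loads = 2657 N·m counterclockwise.
The upward force F acts at the left end, arm 5.81 m, giving F × 5.81 clockwise.
Balancing moments: F × 5.81 = 2657, giving F = 2657 / 5.81 = 457 N.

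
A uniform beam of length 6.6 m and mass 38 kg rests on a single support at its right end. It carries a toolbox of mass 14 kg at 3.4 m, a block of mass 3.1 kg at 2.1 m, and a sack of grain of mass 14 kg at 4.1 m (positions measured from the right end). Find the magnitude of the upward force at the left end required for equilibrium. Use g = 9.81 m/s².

Taking torques about the right end:
Beam weight: 38 × 9.81 = 372.8 N down at 3.3 m → arm 3.3 m, τ = 372.8 × 3.3 = 1230 N·m counterclockwise.
Toolbox: 14 × 9.81 = 137.3 N down at 3.4 m → arm 3.4 m, τ = 137.3 × 3.4 = 466.8 N·m counterclockwise.
Block: 3.1 × 9.81 = 30.41 N down at 2.1 m → arm 2.1 m, τ = 30.41 × 2.1 = 63.86 N·m counterclockwise.
Sack of grain: 14 × 9.81 = 137.3 N down at 4.1 m → arm 4.1 m, τ = 137.3 × 4.1 = 562.9 N·m counterclockwise.
Net moment of the loads = 2324 N·m counterclockwise.
The upward force F acts at the left end, arm 6.6 m, giving F × 6.6 clockwise.
For rotational equilibrium, F × 6.6 = 2324, so F = 2324 / 6.6 = 352 N.

F ≈ 352 N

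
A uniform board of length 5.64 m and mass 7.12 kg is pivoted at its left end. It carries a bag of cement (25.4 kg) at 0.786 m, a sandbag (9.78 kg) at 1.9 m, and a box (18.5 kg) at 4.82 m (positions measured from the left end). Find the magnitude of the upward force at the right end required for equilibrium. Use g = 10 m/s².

Sum moments about the left end (the unknown pivot reaction has zero arm there).
Beam weight: 7.12 × 10 = 71.2 N down at 2.82 m → arm 2.82 m, τ = 71.2 × 2.82 = 200.8 N·m clockwise.
Bag of cement: 25.4 × 10 = 254 N down at 0.786 m → arm 0.786 m, τ = 254 × 0.786 = 199.6 N·m clockwise.
Sandbag: 9.78 × 10 = 97.8 N down at 1.9 m → arm 1.9 m, τ = 97.8 × 1.9 = 185.8 N·m clockwise.
Box: 18.5 × 10 = 185 N down at 4.82 m → arm 4.82 m, τ = 185 × 4.82 = 891.7 N·m clockwise.
Net moment of the loads = 1478 N·m clockwise.
The upward force F acts at the right end, arm 5.64 m, giving F × 5.64 counterclockwise.
Στ = 0 ⇒ F × 5.64 = 1478 ⇒ F = 1478 / 5.64 = 262 N.

F ≈ 262 N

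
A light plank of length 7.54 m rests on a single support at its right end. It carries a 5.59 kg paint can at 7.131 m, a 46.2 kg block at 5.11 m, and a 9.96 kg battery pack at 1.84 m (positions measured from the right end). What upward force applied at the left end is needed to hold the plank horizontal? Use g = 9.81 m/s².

F ≈ 383 N

Taking torques about the right end:
Paint can: 5.59 × 9.81 = 54.84 N down at 7.131 m → arm 7.131 m, τ = 54.84 × 7.131 = 391.1 N·m counterclockwise.
Block: 46.2 × 9.81 = 453.2 N down at 5.11 m → arm 5.11 m, τ = 453.2 × 5.11 = 2316 N·m counterclockwise.
Battery pack: 9.96 × 9.81 = 97.71 N down at 1.84 m → arm 1.84 m, τ = 97.71 × 1.84 = 179.8 N·m counterclockwise.
Net moment of the loads = 2887 N·m counterclockwise.
The upward force F acts at the left end, arm 7.54 m, giving F × 7.54 clockwise.
For rotational equilibrium, F × 7.54 = 2887, so F = 2887 / 7.54 = 383 N.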